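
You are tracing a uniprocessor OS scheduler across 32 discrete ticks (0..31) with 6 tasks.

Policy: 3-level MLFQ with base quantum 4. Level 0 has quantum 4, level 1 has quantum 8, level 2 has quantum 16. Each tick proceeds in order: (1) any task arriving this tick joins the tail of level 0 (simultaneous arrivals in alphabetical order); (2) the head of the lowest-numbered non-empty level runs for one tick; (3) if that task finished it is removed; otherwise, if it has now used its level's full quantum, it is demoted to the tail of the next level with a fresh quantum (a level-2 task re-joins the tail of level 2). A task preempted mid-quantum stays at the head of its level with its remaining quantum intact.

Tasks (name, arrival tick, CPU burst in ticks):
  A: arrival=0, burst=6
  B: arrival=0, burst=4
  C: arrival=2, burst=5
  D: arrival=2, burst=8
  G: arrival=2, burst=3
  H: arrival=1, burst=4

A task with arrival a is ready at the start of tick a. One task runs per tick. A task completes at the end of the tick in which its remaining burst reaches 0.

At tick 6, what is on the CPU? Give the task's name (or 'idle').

running at tick 6 = B

t=0: L0/L1/L2 = AB/-/- → run A
t=1: L0/L1/L2 = ABH/-/- → run A
t=2: L0/L1/L2 = ABHCDG/-/- → run A
t=3: L0/L1/L2 = ABHCDG/-/- → run A
t=4: L0/L1/L2 = BHCDG/A/- → run B
t=5: L0/L1/L2 = BHCDG/A/- → run B
t=6: L0/L1/L2 = BHCDG/A/- → run B
t=7: L0/L1/L2 = BHCDG/A/- → run B
t=8: L0/L1/L2 = HCDG/A/- → run H
t=9: L0/L1/L2 = HCDG/A/- → run H
t=10: L0/L1/L2 = HCDG/A/- → run H
t=11: L0/L1/L2 = HCDG/A/- → run H
t=12: L0/L1/L2 = CDG/A/- → run C
t=13: L0/L1/L2 = CDG/A/- → run C
t=14: L0/L1/L2 = CDG/A/- → run C
t=15: L0/L1/L2 = CDG/A/- → run C
t=16: L0/L1/L2 = DG/AC/- → run D
t=17: L0/L1/L2 = DG/AC/- → run D
t=18: L0/L1/L2 = DG/AC/- → run D
t=19: L0/L1/L2 = DG/AC/- → run D
t=20: L0/L1/L2 = G/ACD/- → run G
t=21: L0/L1/L2 = G/ACD/- → run G
t=22: L0/L1/L2 = G/ACD/- → run G
t=23: L0/L1/L2 = -/ACD/- → run A
t=24: L0/L1/L2 = -/ACD/- → run A
t=25: L0/L1/L2 = -/CD/- → run C
t=26: L0/L1/L2 = -/D/- → run D
t=27: L0/L1/L2 = -/D/- → run D
t=28: L0/L1/L2 = -/D/- → run D
t=29: L0/L1/L2 = -/D/- → run D
t=30: (idle)
t=31: (idle)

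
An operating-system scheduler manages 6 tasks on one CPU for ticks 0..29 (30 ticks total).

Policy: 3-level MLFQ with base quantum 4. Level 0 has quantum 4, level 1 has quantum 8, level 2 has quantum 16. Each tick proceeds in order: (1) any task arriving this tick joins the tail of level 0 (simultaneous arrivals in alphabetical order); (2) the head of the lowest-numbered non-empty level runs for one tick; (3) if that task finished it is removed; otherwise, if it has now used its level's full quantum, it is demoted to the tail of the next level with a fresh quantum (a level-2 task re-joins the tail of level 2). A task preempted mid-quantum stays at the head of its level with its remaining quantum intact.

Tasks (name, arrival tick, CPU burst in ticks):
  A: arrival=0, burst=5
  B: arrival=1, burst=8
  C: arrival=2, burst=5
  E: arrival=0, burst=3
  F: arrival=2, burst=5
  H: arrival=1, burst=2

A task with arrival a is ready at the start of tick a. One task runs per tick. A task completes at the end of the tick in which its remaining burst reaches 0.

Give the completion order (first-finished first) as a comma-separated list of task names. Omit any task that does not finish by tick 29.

completion order = E, H, A, B, C, F

t=0: L0/L1/L2 = AE/-/- → run A
t=1: L0/L1/L2 = AEBH/-/- → run A
t=2: L0/L1/L2 = AEBHCF/-/- → run A
t=3: L0/L1/L2 = AEBHCF/-/- → run A
t=4: L0/L1/L2 = EBHCF/A/- → run E
t=5: L0/L1/L2 = EBHCF/A/- → run E
t=6: L0/L1/L2 = EBHCF/A/- → run E
t=7: L0/L1/L2 = BHCF/A/- → run B
t=8: L0/L1/L2 = BHCF/A/- → run B
t=9: L0/L1/L2 = BHCF/A/- → run B
t=10: L0/L1/L2 = BHCF/A/- → run B
t=11: L0/L1/L2 = HCF/AB/- → run H
t=12: L0/L1/L2 = HCF/AB/- → run H
t=13: L0/L1/L2 = CF/AB/- → run C
t=14: L0/L1/L2 = CF/AB/- → run C
t=15: L0/L1/L2 = CF/AB/- → run C
t=16: L0/L1/L2 = CF/AB/- → run C
t=17: L0/L1/L2 = F/ABC/- → run F
t=18: L0/L1/L2 = F/ABC/- → run F
t=19: L0/L1/L2 = F/ABC/- → run F
t=20: L0/L1/L2 = F/ABC/- → run F
t=21: L0/L1/L2 = -/ABCF/- → run A
t=22: L0/L1/L2 = -/BCF/- → run B
t=23: L0/L1/L2 = -/BCF/- → run B
t=24: L0/L1/L2 = -/BCF/- → run B
t=25: L0/L1/L2 = -/BCF/- → run B
t=26: L0/L1/L2 = -/CF/- → run C
t=27: L0/L1/L2 = -/F/- → run F
t=28: (idle)
t=29: (idle)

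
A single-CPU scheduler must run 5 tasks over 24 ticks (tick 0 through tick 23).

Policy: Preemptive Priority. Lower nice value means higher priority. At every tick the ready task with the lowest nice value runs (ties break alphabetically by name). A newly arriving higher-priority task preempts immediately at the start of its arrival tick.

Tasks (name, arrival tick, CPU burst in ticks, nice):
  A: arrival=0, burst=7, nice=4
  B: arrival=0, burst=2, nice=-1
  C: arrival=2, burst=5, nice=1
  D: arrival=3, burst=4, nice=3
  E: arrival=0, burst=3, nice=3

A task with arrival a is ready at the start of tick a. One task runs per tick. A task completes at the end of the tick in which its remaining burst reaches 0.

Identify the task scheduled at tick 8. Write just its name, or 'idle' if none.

running at tick 8 = D

t=0: ready={A,B,E} → run B
t=1: ready={A,B,E} → run B
t=2: ready={A,C,E} → run C
t=3: ready={A,C,D,E} → run C
t=4: ready={A,C,D,E} → run C
t=5: ready={A,C,D,E} → run C
t=6: ready={A,C,D,E} → run C
t=7: ready={A,D,E} → run D
t=8: ready={A,D,E} → run D
t=9: ready={A,D,E} → run D
t=10: ready={A,D,E} → run D
t=11: ready={A,E} → run E
t=12: ready={A,E} → run E
t=13: ready={A,E} → run E
t=14: ready={A} → run A
t=15: ready={A} → run A
t=16: ready={A} → run A
t=17: ready={A} → run A
t=18: ready={A} → run A
t=19: ready={A} → run A
t=20: ready={A} → run A
t=21: (idle)
t=22: (idle)
t=23: (idle)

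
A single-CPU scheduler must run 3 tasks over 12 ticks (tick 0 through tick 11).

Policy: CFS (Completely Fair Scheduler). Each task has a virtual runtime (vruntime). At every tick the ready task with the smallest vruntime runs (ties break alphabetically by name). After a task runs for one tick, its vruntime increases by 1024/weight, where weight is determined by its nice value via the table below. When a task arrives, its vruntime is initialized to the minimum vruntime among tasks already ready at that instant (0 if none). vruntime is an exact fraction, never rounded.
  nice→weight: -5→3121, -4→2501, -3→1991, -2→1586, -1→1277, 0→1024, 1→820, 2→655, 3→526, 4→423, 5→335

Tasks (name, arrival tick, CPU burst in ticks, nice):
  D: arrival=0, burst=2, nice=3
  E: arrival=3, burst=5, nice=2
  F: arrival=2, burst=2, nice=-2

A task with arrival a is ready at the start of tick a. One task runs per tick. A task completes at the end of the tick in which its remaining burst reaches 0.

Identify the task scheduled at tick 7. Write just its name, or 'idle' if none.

running at tick 7 = E

t=0: vr[D=0] → run D
t=1: vr[D=512/263] → run D
t=2: vr[F=0] → run F
t=3: vr[E=512/793 F=512/793] → run E
t=4: vr[E=1147392/519415 F=512/793] → run F
t=5: vr[E=1147392/519415] → run E
t=6: vr[E=1959424/519415] → run E
t=7: vr[E=2771456/519415] → run E
t=8: vr[E=3583488/519415] → run E
t=9: (idle)
t=10: (idle)
t=11: (idle)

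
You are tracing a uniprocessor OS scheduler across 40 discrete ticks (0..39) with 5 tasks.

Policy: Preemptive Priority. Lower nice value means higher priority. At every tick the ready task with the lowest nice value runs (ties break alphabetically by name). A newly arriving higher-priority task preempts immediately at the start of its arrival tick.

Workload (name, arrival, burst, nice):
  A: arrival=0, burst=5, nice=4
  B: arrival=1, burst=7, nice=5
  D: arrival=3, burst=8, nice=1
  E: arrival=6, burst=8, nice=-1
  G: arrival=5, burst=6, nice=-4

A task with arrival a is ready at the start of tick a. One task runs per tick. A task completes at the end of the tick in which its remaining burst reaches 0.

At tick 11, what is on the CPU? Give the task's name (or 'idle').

t=0: ready={A} → run A
t=1: ready={A,B} → run A
t=2: ready={A,B} → run A
t=3: ready={A,B,D} → run D
t=4: ready={A,B,D} → run D
t=5: ready={A,B,D,G} → run G
t=6: ready={A,B,D,E,G} → run G
t=7: ready={A,B,D,E,G} → run G
t=8: ready={A,B,D,E,G} → run G
t=9: ready={A,B,D,E,G} → run G
t=10: ready={A,B,D,E,G} → run G
t=11: ready={A,B,D,E} → run E
t=12: ready={A,B,D,E} → run E
t=13: ready={A,B,D,E} → run E
t=14: ready={A,B,D,E} → run E
t=15: ready={A,B,D,E} → run E
t=16: ready={A,B,D,E} → run E
t=17: ready={A,B,D,E} → run E
t=18: ready={A,B,D,E} → run E
t=19: ready={A,B,D} → run D
t=20: ready={A,B,D} → run D
t=21: ready={A,B,D} → run D
t=22: ready={A,B,D} → run D
t=23: ready={A,B,D} → run D
t=24: ready={A,B,D} → run D
t=25: ready={A,B} → run A
t=26: ready={A,B} → run A
t=27: ready={B} → run B
t=28: ready={B} → run B
t=29: ready={B} → run B
t=30: ready={B} → run B
t=31: ready={B} → run B
t=32: ready={B} → run B
t=33: ready={B} → run B
t=34: (idle)
t=35: (idle)
t=36: (idle)
t=37: (idle)
t=38: (idle)
t=39: (idle)

running at tick 11 = E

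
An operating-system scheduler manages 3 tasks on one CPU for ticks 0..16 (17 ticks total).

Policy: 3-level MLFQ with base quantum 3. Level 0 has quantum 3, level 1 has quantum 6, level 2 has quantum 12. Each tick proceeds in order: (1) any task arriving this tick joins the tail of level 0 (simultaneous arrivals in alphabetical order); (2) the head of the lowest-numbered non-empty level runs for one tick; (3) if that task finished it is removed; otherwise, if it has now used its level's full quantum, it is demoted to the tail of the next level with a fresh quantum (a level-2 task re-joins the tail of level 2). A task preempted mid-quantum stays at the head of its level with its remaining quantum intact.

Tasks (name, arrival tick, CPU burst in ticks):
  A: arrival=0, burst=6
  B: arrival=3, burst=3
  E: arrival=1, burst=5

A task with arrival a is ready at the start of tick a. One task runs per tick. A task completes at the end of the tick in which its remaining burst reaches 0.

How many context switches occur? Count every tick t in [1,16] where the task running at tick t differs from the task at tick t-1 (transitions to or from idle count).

t=0: L0/L1/L2 = A/-/- → run A
t=1: L0/L1/L2 = AE/-/- → run A
t=2: L0/L1/L2 = AE/-/- → run A
t=3: L0/L1/L2 = EB/A/- → run E
t=4: L0/L1/L2 = EB/A/- → run E
t=5: L0/L1/L2 = EB/A/- → run E
t=6: L0/L1/L2 = B/AE/- → run B
t=7: L0/L1/L2 = B/AE/- → run B
t=8: L0/L1/L2 = B/AE/- → run B
t=9: L0/L1/L2 = -/AE/- → run A
t=10: L0/L1/L2 = -/AE/- → run A
t=11: L0/L1/L2 = -/AE/- → run A
t=12: L0/L1/L2 = -/E/- → run E
t=13: L0/L1/L2 = -/E/- → run E
t=14: (idle)
t=15: (idle)
t=16: (idle)

context switches = 5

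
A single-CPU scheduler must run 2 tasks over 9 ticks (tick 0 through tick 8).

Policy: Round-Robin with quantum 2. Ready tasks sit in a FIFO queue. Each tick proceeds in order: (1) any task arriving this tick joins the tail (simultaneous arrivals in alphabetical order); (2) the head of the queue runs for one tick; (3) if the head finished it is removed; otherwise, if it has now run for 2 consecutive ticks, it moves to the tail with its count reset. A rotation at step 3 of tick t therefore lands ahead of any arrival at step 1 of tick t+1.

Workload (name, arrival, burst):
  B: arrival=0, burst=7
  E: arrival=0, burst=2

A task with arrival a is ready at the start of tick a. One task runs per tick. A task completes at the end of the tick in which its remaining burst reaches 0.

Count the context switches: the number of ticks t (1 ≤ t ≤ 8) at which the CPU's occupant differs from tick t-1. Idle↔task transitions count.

t=0: queue=[B,E] q_used=0 → run B
t=1: queue=[B,E] q_used=1 → run B
t=2: queue=[E,B] q_used=0 → run E
t=3: queue=[E,B] q_used=1 → run E
t=4: queue=[B] q_used=0 → run B
t=5: queue=[B] q_used=1 → run B
t=6: queue=[B] q_used=0 → run B
t=7: queue=[B] q_used=1 → run B
t=8: queue=[B] q_used=0 → run B

context switches = 2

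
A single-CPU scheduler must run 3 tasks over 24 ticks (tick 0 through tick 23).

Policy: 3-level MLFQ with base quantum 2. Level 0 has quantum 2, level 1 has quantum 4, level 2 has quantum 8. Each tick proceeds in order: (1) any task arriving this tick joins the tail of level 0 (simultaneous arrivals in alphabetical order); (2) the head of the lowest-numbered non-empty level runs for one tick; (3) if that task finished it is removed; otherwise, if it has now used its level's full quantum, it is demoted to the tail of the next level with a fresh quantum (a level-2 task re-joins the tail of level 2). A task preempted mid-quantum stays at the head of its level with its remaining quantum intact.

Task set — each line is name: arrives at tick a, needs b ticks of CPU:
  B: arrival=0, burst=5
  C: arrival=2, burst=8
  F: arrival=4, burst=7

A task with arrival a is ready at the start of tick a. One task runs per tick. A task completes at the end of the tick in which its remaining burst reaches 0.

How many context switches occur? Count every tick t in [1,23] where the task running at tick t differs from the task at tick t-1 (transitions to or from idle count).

context switches = 8

t=0: L0/L1/L2 = B/-/- → run B
t=1: L0/L1/L2 = B/-/- → run B
t=2: L0/L1/L2 = C/B/- → run C
t=3: L0/L1/L2 = C/B/- → run C
t=4: L0/L1/L2 = F/BC/- → run F
t=5: L0/L1/L2 = F/BC/- → run F
t=6: L0/L1/L2 = -/BCF/- → run B
t=7: L0/L1/L2 = -/BCF/- → run B
t=8: L0/L1/L2 = -/BCF/- → run B
t=9: L0/L1/L2 = -/CF/- → run C
t=10: L0/L1/L2 = -/CF/- → run C
t=11: L0/L1/L2 = -/CF/- → run C
t=12: L0/L1/L2 = -/CF/- → run C
t=13: L0/L1/L2 = -/F/C → run F
t=14: L0/L1/L2 = -/F/C → run F
t=15: L0/L1/L2 = -/F/C → run F
t=16: L0/L1/L2 = -/F/C → run F
t=17: L0/L1/L2 = -/-/CF → run C
t=18: L0/L1/L2 = -/-/CF → run C
t=19: L0/L1/L2 = -/-/F → run F
t=20: (idle)
t=21: (idle)
t=22: (idle)
t=23: (idle)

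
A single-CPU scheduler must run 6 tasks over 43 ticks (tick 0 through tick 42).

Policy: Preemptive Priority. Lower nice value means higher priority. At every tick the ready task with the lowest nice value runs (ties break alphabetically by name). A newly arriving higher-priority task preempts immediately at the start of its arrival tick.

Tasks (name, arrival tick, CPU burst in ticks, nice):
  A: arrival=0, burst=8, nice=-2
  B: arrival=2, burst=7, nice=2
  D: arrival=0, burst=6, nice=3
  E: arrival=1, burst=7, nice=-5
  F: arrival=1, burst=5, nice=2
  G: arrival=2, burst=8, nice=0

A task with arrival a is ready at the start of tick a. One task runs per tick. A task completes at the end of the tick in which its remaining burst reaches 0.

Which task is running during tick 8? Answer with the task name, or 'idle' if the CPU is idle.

running at tick 8 = A

t=0: ready={A,D} → run A
t=1: ready={A,D,E,F} → run E
t=2: ready={A,B,D,E,F,G} → run E
t=3: ready={A,B,D,E,F,G} → run E
t=4: ready={A,B,D,E,F,G} → run E
t=5: ready={A,B,D,E,F,G} → run E
t=6: ready={A,B,D,E,F,G} → run E
t=7: ready={A,B,D,E,F,G} → run E
t=8: ready={A,B,D,F,G} → run A
t=9: ready={A,B,D,F,G} → run A
t=10: ready={A,B,D,F,G} → run A
t=11: ready={A,B,D,F,G} → run A
t=12: ready={A,B,D,F,G} → run A
t=13: ready={A,B,D,F,G} → run A
t=14: ready={A,B,D,F,G} → run A
t=15: ready={B,D,F,G} → run G
t=16: ready={B,D,F,G} → run G
t=17: ready={B,D,F,G} → run G
t=18: ready={B,D,F,G} → run G
t=19: ready={B,D,F,G} → run G
t=20: ready={B,D,F,G} → run G
t=21: ready={B,D,F,G} → run G
t=22: ready={B,D,F,G} → run G
t=23: ready={B,D,F} → run B
t=24: ready={B,D,F} → run B
t=25: ready={B,D,F} → run B
t=26: ready={B,D,F} → run B
t=27: ready={B,D,F} → run B
t=28: ready={B,D,F} → run B
t=29: ready={B,D,F} → run B
t=30: ready={D,F} → run F
t=31: ready={D,F} → run F
t=32: ready={D,F} → run F
t=33: ready={D,F} → run F
t=34: ready={D,F} → run F
t=35: ready={D} → run D
t=36: ready={D} → run D
t=37: ready={D} → run D
t=38: ready={D} → run D
t=39: ready={D} → run D
t=40: ready={D} → run D
t=41: (idle)
t=42: (idle)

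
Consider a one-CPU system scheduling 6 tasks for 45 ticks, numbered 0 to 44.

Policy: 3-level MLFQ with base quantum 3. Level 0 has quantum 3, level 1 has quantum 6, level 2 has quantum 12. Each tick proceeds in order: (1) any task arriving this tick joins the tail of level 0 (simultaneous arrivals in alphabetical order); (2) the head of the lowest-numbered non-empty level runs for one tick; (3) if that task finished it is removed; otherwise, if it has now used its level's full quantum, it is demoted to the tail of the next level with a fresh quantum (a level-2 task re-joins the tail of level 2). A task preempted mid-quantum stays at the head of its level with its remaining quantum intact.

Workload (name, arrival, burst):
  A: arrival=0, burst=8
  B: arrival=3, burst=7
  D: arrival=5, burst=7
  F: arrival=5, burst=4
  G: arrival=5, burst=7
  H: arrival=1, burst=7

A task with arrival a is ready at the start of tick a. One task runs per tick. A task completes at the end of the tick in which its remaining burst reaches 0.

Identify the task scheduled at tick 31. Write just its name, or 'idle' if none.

running at tick 31 = D

t=0: L0/L1/L2 = A/-/- → run A
t=1: L0/L1/L2 = AH/-/- → run A
t=2: L0/L1/L2 = AH/-/- → run A
t=3: L0/L1/L2 = HB/A/- → run H
t=4: L0/L1/L2 = HB/A/- → run H
t=5: L0/L1/L2 = HBDFG/A/- → run H
t=6: L0/L1/L2 = BDFG/AH/- → run B
t=7: L0/L1/L2 = BDFG/AH/- → run B
t=8: L0/L1/L2 = BDFG/AH/- → run B
t=9: L0/L1/L2 = DFG/AHB/- → run D
t=10: L0/L1/L2 = DFG/AHB/- → run D
t=11: L0/L1/L2 = DFG/AHB/- → run D
t=12: L0/L1/L2 = FG/AHBD/- → run F
t=13: L0/L1/L2 = FG/AHBD/- → run F
t=14: L0/L1/L2 = FG/AHBD/- → run F
t=15: L0/L1/L2 = G/AHBDF/- → run G
t=16: L0/L1/L2 = G/AHBDF/- → run G
t=17: L0/L1/L2 = G/AHBDF/- → run G
t=18: L0/L1/L2 = -/AHBDFG/- → run A
t=19: L0/L1/L2 = -/AHBDFG/- → run A
t=20: L0/L1/L2 = -/AHBDFG/- → run A
t=21: L0/L1/L2 = -/AHBDFG/- → run A
t=22: L0/L1/L2 = -/AHBDFG/- → run A
t=23: L0/L1/L2 = -/HBDFG/- → run H
t=24: L0/L1/L2 = -/HBDFG/- → run H
t=25: L0/L1/L2 = -/HBDFG/- → run H
t=26: L0/L1/L2 = -/HBDFG/- → run H
t=27: L0/L1/L2 = -/BDFG/- → run B
t=28: L0/L1/L2 = -/BDFG/- → run B
t=29: L0/L1/L2 = -/BDFG/- → run B
t=30: L0/L1/L2 = -/BDFG/- → run B
t=31: L0/L1/L2 = -/DFG/- → run D
t=32: L0/L1/L2 = -/DFG/- → run D
t=33: L0/L1/L2 = -/DFG/- → run D
t=34: L0/L1/L2 = -/DFG/- → run D
t=35: L0/L1/L2 = -/FG/- → run F
t=36: L0/L1/L2 = -/G/- → run G
t=37: L0/L1/L2 = -/G/- → run G
t=38: L0/L1/L2 = -/G/- → run G
t=39: L0/L1/L2 = -/G/- → run G
t=40: (idle)
t=41: (idle)
t=42: (idle)
t=43: (idle)
t=44: (idle)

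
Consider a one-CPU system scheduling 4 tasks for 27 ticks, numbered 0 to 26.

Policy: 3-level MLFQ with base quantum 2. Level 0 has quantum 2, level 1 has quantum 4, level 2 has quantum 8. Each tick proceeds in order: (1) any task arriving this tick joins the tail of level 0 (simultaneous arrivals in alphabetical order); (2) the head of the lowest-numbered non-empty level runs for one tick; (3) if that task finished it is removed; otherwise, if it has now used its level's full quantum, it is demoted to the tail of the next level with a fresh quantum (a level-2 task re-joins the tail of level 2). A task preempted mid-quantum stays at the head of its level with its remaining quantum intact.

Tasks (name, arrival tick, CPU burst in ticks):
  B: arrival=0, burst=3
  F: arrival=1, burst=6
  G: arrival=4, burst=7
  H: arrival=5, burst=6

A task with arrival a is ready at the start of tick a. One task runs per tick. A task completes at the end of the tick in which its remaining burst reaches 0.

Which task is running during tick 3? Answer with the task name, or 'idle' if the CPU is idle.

t=0: L0/L1/L2 = B/-/- → run B
t=1: L0/L1/L2 = BF/-/- → run B
t=2: L0/L1/L2 = F/B/- → run F
t=3: L0/L1/L2 = F/B/- → run F
t=4: L0/L1/L2 = G/BF/- → run G
t=5: L0/L1/L2 = GH/BF/- → run G
t=6: L0/L1/L2 = H/BFG/- → run H
t=7: L0/L1/L2 = H/BFG/- → run H
t=8: L0/L1/L2 = -/BFGH/- → run B
t=9: L0/L1/L2 = -/FGH/- → run F
t=10: L0/L1/L2 = -/FGH/- → run F
t=11: L0/L1/L2 = -/FGH/- → run F
t=12: L0/L1/L2 = -/FGH/- → run F
t=13: L0/L1/L2 = -/GH/- → run G
t=14: L0/L1/L2 = -/GH/- → run G
t=15: L0/L1/L2 = -/GH/- → run G
t=16: L0/L1/L2 = -/GH/- → run G
t=17: L0/L1/L2 = -/H/G → run H
t=18: L0/L1/L2 = -/H/G → run H
t=19: L0/L1/L2 = -/H/G → run H
t=20: L0/L1/L2 = -/H/G → run H
t=21: L0/L1/L2 = -/-/G → run G
t=22: (idle)
t=23: (idle)
t=24: (idle)
t=25: (idle)
t=26: (idle)

running at tick 3 = F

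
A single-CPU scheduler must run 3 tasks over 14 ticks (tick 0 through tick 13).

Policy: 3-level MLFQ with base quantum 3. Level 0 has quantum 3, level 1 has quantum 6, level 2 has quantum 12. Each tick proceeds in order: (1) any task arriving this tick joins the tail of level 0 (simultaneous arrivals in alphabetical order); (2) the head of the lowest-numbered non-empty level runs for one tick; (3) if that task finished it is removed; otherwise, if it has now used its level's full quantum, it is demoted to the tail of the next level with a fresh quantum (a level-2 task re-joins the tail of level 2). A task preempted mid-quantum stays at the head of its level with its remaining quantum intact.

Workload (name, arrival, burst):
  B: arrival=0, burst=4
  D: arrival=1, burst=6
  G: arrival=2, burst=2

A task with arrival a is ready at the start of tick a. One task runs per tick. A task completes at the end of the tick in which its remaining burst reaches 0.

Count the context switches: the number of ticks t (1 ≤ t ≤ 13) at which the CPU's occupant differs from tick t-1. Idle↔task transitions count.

context switches = 5

t=0: L0/L1/L2 = B/-/- → run B
t=1: L0/L1/L2 = BD/-/- → run B
t=2: L0/L1/L2 = BDG/-/- → run B
t=3: L0/L1/L2 = DG/B/- → run D
t=4: L0/L1/L2 = DG/B/- → run D
t=5: L0/L1/L2 = DG/B/- → run D
t=6: L0/L1/L2 = G/BD/- → run G
t=7: L0/L1/L2 = G/BD/- → run G
t=8: L0/L1/L2 = -/BD/- → run B
t=9: L0/L1/L2 = -/D/- → run D
t=10: L0/L1/L2 = -/D/- → run D
t=11: L0/L1/L2 = -/D/- → run D
t=12: (idle)
t=13: (idle)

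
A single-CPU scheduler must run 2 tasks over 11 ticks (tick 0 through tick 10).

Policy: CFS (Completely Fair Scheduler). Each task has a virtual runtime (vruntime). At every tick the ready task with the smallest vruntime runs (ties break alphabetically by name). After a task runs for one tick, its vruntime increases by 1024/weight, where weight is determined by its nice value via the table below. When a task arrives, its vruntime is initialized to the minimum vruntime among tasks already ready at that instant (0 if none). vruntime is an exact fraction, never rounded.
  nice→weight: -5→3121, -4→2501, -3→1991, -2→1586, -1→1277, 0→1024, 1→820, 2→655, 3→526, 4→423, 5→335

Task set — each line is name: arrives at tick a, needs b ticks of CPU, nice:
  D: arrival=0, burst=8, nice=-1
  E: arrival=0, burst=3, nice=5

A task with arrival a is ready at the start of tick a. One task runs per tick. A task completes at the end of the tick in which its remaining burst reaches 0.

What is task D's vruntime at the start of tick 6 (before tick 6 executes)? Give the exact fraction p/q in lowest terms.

t=0: vr[D=0 E=0] → run D
t=1: vr[D=1024/1277 E=0] → run E
t=2: vr[D=1024/1277 E=1024/335] → run D
t=3: vr[D=2048/1277 E=1024/335] → run D
t=4: vr[D=3072/1277 E=1024/335] → run D
t=5: vr[D=4096/1277 E=1024/335] → run E
t=6: vr[D=4096/1277 E=2048/335] → run D
t=7: vr[D=5120/1277 E=2048/335] → run D
t=8: vr[D=6144/1277 E=2048/335] → run D
t=9: vr[D=7168/1277 E=2048/335] → run D
t=10: vr[E=2048/335] → run E

vruntime(D, start of tick 6) = 4096/1277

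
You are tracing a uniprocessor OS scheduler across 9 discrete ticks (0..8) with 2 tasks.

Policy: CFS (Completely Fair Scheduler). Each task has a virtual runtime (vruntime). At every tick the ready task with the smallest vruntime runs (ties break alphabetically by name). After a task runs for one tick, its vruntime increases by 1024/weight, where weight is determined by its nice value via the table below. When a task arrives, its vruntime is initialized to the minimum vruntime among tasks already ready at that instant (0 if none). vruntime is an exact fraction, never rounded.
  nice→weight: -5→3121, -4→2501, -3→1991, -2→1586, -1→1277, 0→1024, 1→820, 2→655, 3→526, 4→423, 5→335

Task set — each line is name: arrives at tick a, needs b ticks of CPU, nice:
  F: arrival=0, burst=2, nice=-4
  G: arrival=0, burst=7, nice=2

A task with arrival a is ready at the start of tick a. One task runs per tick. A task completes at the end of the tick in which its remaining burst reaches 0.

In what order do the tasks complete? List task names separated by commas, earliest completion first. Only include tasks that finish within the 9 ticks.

t=0: vr[F=0 G=0] → run F
t=1: vr[F=1024/2501 G=0] → run G
t=2: vr[F=1024/2501 G=1024/655] → run F
t=3: vr[G=1024/655] → run G
t=4: vr[G=2048/655] → run G
t=5: vr[G=3072/655] → run G
t=6: vr[G=4096/655] → run G
t=7: vr[G=1024/131] → run G
t=8: vr[G=6144/655] → run G

completion order = F, G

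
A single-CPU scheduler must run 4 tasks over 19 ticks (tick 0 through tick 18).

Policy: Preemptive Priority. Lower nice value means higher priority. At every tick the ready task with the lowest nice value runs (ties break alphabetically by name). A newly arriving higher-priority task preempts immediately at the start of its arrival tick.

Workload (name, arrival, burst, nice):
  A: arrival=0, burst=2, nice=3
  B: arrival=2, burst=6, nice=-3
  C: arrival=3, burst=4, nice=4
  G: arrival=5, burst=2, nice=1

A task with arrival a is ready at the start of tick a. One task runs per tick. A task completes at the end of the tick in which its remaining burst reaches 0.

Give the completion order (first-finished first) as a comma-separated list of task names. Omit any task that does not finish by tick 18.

t=0: ready={A} → run A
t=1: ready={A} → run A
t=2: ready={B} → run B
t=3: ready={B,C} → run B
t=4: ready={B,C} → run B
t=5: ready={B,C,G} → run B
t=6: ready={B,C,G} → run B
t=7: ready={B,C,G} → run B
t=8: ready={C,G} → run G
t=9: ready={C,G} → run G
t=10: ready={C} → run C
t=11: ready={C} → run C
t=12: ready={C} → run C
t=13: ready={C} → run C
t=14: (idle)
t=15: (idle)
t=16: (idle)
t=17: (idle)
t=18: (idle)

completion order = A, B, G, C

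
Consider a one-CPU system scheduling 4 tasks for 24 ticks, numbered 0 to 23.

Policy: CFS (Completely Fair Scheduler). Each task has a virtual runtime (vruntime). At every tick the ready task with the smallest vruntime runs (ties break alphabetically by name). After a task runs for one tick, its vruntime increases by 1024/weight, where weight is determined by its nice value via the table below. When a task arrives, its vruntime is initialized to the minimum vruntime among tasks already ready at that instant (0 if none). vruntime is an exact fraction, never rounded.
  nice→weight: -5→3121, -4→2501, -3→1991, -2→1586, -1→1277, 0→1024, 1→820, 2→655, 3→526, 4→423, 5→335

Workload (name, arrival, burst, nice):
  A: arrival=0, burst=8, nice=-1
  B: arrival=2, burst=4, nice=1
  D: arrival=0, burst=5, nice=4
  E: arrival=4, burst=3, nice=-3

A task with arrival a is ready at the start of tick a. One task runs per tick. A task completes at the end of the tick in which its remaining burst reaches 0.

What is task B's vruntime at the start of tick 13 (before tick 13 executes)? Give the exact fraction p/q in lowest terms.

vruntime(B, start of tick 13) = 1190656/261785

t=0: vr[A=0 D=0] → run A
t=1: vr[A=1024/1277 D=0] → run D
t=2: vr[A=1024/1277 B=1024/1277 D=1024/423] → run A
t=3: vr[A=2048/1277 B=1024/1277 D=1024/423] → run B
t=4: vr[A=2048/1277 B=536832/261785 D=1024/423 E=2048/1277] → run A
t=5: vr[A=3072/1277 B=536832/261785 D=1024/423 E=2048/1277] → run E
t=6: vr[A=3072/1277 B=536832/261785 D=1024/423 E=5385216/2542507] → run B
t=7: vr[A=3072/1277 B=863744/261785 D=1024/423 E=5385216/2542507] → run E
t=8: vr[A=3072/1277 B=863744/261785 D=1024/423 E=6692864/2542507] → run A
t=9: vr[A=4096/1277 B=863744/261785 D=1024/423 E=6692864/2542507] → run D
t=10: vr[A=4096/1277 B=863744/261785 D=2048/423 E=6692864/2542507] → run E
t=11: vr[A=4096/1277 B=863744/261785 D=2048/423] → run A
t=12: vr[A=5120/1277 B=863744/261785 D=2048/423] → run B
t=13: vr[A=5120/1277 B=1190656/261785 D=2048/423] → run A
t=14: vr[A=6144/1277 B=1190656/261785 D=2048/423] → run B
t=15: vr[A=6144/1277 D=2048/423] → run A
t=16: vr[A=7168/1277 D=2048/423] → run D
t=17: vr[A=7168/1277 D=1024/141] → run A
t=18: vr[D=1024/141] → run D
t=19: vr[D=4096/423] → run D
t=20: (idle)
t=21: (idle)
t=22: (idle)
t=23: (idle)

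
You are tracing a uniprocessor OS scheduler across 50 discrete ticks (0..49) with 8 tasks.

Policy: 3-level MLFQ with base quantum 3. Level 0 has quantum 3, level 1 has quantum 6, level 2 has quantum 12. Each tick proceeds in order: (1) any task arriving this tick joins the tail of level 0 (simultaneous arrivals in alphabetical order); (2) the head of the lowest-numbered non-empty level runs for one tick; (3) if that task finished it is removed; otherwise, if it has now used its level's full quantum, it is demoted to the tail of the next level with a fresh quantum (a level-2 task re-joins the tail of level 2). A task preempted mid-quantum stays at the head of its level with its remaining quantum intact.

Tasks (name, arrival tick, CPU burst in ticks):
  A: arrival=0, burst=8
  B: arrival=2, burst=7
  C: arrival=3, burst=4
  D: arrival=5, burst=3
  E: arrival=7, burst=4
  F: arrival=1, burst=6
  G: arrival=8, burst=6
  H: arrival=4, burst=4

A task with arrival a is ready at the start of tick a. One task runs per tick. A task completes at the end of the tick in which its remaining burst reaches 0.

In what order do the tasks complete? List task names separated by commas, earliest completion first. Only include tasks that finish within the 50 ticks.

completion order = D, A, F, B, C, H, E, G

t=0: L0/L1/L2 = A/-/- → run A
t=1: L0/L1/L2 = AF/-/- → run A
t=2: L0/L1/L2 = AFB/-/- → run A
t=3: L0/L1/L2 = FBC/A/- → run F
t=4: L0/L1/L2 = FBCH/A/- → run F
t=5: L0/L1/L2 = FBCHD/A/- → run F
t=6: L0/L1/L2 = BCHD/AF/- → run B
t=7: L0/L1/L2 = BCHDE/AF/- → run B
t=8: L0/L1/L2 = BCHDEG/AF/- → run B
t=9: L0/L1/L2 = CHDEG/AFB/- → run C
t=10: L0/L1/L2 = CHDEG/AFB/- → run C
t=11: L0/L1/L2 = CHDEG/AFB/- → run C
t=12: L0/L1/L2 = HDEG/AFBC/- → run H
t=13: L0/L1/L2 = HDEG/AFBC/- → run H
t=14: L0/L1/L2 = HDEG/AFBC/- → run H
t=15: L0/L1/L2 = DEG/AFBCH/- → run D
t=16: L0/L1/L2 = DEG/AFBCH/- → run D
t=17: L0/L1/L2 = DEG/AFBCH/- → run D
t=18: L0/L1/L2 = EG/AFBCH/- → run E
t=19: L0/L1/L2 = EG/AFBCH/- → run E
t=20: L0/L1/L2 = EG/AFBCH/- → run E
t=21: L0/L1/L2 = G/AFBCHE/- → run G
t=22: L0/L1/L2 = G/AFBCHE/- → run G
t=23: L0/L1/L2 = G/AFBCHE/- → run G
t=24: L0/L1/L2 = -/AFBCHEG/- → run A
t=25: L0/L1/L2 = -/AFBCHEG/- → run A
t=26: L0/L1/L2 = -/AFBCHEG/- → run A
t=27: L0/L1/L2 = -/AFBCHEG/- → run A
t=28: L0/L1/L2 = -/AFBCHEG/- → run A
t=29: L0/L1/L2 = -/FBCHEG/- → run F
t=30: L0/L1/L2 = -/FBCHEG/- → run F
t=31: L0/L1/L2 = -/FBCHEG/- → run F
t=32: L0/L1/L2 = -/BCHEG/- → run B
t=33: L0/L1/L2 = -/BCHEG/- → run B
t=34: L0/L1/L2 = -/BCHEG/- → run B
t=35: L0/L1/L2 = -/BCHEG/- → run B
t=36: L0/L1/L2 = -/CHEG/- → run C
t=37: L0/L1/L2 = -/HEG/- → run H
t=38: L0/L1/L2 = -/EG/- → run E
t=39: L0/L1/L2 = -/G/- → run G
t=40: L0/L1/L2 = -/G/- → run G
t=41: L0/L1/L2 = -/G/- → run G
t=42: (idle)
t=43: (idle)
t=44: (idle)
t=45: (idle)
t=46: (idle)
t=47: (idle)
t=48: (idle)
t=49: (idle)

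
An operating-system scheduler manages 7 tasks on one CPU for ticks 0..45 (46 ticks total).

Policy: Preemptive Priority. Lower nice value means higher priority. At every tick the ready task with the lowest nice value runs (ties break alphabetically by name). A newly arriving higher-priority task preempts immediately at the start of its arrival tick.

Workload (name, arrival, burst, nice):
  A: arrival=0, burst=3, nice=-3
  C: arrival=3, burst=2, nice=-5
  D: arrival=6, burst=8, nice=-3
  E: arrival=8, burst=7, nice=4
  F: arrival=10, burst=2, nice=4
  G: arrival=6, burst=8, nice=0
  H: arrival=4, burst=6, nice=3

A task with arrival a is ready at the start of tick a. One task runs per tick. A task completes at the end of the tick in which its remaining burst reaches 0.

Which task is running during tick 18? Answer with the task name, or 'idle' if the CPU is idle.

running at tick 18 = G

t=0: ready={A} → run A
t=1: ready={A} → run A
t=2: ready={A} → run A
t=3: ready={C} → run C
t=4: ready={C,H} → run C
t=5: ready={H} → run H
t=6: ready={D,G,H} → run D
t=7: ready={D,G,H} → run D
t=8: ready={D,E,G,H} → run D
t=9: ready={D,E,G,H} → run D
t=10: ready={D,E,F,G,H} → run D
t=11: ready={D,E,F,G,H} → run D
t=12: ready={D,E,F,G,H} → run D
t=13: ready={D,E,F,G,H} → run D
t=14: ready={E,F,G,H} → run G
t=15: ready={E,F,G,H} → run G
t=16: ready={E,F,G,H} → run G
t=17: ready={E,F,G,H} → run G
t=18: ready={E,F,G,H} → run G
t=19: ready={E,F,G,H} → run G
t=20: ready={E,F,G,H} → run G
t=21: ready={E,F,G,H} → run G
t=22: ready={E,F,H} → run H
t=23: ready={E,F,H} → run H
t=24: ready={E,F,H} → run H
t=25: ready={E,F,H} → run H
t=26: ready={E,F,H} → run H
t=27: ready={E,F} → run E
t=28: ready={E,F} → run E
t=29: ready={E,F} → run E
t=30: ready={E,F} → run E
t=31: ready={E,F} → run E
t=32: ready={E,F} → run E
t=33: ready={E,F} → run E
t=34: ready={F} → run F
t=35: ready={F} → run F
t=36: (idle)
t=37: (idle)
t=38: (idle)
t=39: (idle)
t=40: (idle)
t=41: (idle)
t=42: (idle)
t=43: (idle)
t=44: (idle)
t=45: (idle)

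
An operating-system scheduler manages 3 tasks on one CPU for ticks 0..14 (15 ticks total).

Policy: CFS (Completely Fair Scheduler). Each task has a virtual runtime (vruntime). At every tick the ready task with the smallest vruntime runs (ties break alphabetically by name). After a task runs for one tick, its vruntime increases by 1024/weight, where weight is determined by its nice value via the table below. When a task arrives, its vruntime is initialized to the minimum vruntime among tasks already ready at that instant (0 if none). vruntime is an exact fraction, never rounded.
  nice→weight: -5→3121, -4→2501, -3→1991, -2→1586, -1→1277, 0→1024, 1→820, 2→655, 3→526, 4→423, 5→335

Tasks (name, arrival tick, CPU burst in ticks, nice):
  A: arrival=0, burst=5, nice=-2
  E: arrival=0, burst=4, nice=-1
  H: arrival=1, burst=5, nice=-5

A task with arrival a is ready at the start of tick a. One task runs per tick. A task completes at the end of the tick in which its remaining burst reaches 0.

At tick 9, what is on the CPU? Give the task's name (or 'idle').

t=0: vr[A=0 E=0] → run A
t=1: vr[A=512/793 E=0 H=0] → run E
t=2: vr[A=512/793 E=1024/1277 H=0] → run H
t=3: vr[A=512/793 E=1024/1277 H=1024/3121] → run H
t=4: vr[A=512/793 E=1024/1277 H=2048/3121] → run A
t=5: vr[A=1024/793 E=1024/1277 H=2048/3121] → run H
t=6: vr[A=1024/793 E=1024/1277 H=3072/3121] → run E
t=7: vr[A=1024/793 E=2048/1277 H=3072/3121] → run H
t=8: vr[A=1024/793 E=2048/1277 H=4096/3121] → run A
t=9: vr[A=1536/793 E=2048/1277 H=4096/3121] → run H
t=10: vr[A=1536/793 E=2048/1277] → run E
t=11: vr[A=1536/793 E=3072/1277] → run A
t=12: vr[A=2048/793 E=3072/1277] → run E
t=13: vr[A=2048/793] → run A
t=14: (idle)

running at tick 9 = H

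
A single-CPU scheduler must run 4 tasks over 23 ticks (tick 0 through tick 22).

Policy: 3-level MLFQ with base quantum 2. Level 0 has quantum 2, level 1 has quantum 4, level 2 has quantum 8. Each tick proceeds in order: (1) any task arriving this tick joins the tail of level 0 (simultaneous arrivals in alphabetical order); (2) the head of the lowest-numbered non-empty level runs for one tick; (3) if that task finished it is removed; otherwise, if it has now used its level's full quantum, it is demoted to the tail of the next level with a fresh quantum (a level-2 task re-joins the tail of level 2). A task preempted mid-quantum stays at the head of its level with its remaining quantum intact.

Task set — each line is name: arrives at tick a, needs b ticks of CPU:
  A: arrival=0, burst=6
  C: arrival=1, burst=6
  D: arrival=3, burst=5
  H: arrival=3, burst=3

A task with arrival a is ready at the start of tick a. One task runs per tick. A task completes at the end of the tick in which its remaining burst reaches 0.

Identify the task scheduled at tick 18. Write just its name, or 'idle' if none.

t=0: L0/L1/L2 = A/-/- → run A
t=1: L0/L1/L2 = AC/-/- → run A
t=2: L0/L1/L2 = C/A/- → run C
t=3: L0/L1/L2 = CDH/A/- → run C
t=4: L0/L1/L2 = DH/AC/- → run D
t=5: L0/L1/L2 = DH/AC/- → run D
t=6: L0/L1/L2 = H/ACD/- → run H
t=7: L0/L1/L2 = H/ACD/- → run H
t=8: L0/L1/L2 = -/ACDH/- → run A
t=9: L0/L1/L2 = -/ACDH/- → run A
t=10: L0/L1/L2 = -/ACDH/- → run A
t=11: L0/L1/L2 = -/ACDH/- → run A
t=12: L0/L1/L2 = -/CDH/- → run C
t=13: L0/L1/L2 = -/CDH/- → run C
t=14: L0/L1/L2 = -/CDH/- → run C
t=15: L0/L1/L2 = -/CDH/- → run C
t=16: L0/L1/L2 = -/DH/- → run D
t=17: L0/L1/L2 = -/DH/- → run D
t=18: L0/L1/L2 = -/DH/- → run D
t=19: L0/L1/L2 = -/H/- → run H
t=20: (idle)
t=21: (idle)
t=22: (idle)

running at tick 18 = D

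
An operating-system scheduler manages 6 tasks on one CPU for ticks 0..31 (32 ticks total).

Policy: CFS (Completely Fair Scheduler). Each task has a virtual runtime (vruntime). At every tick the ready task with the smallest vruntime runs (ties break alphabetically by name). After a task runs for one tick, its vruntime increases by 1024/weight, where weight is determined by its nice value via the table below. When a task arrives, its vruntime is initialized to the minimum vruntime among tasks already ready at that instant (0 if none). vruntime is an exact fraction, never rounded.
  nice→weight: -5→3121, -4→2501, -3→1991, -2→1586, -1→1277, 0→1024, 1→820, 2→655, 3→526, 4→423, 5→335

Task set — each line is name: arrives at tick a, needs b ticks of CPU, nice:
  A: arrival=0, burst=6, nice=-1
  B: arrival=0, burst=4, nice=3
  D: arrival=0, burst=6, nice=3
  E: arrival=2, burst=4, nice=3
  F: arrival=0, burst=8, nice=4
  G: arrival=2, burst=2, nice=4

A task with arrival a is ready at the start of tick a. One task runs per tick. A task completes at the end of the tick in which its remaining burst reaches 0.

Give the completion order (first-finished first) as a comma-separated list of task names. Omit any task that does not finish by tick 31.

completion order = G, A, B, E, D, F

t=0: vr[A=0 B=0 D=0 F=0] → run A
t=1: vr[A=1024/1277 B=0 D=0 F=0] → run B
t=2: vr[A=1024/1277 B=512/263 D=0 E=0 F=0 G=0] → run D
t=3: vr[A=1024/1277 B=512/263 D=512/263 E=0 F=0 G=0] → run E
t=4: vr[A=1024/1277 B=512/263 D=512/263 E=512/263 F=0 G=0] → run F
t=5: vr[A=1024/1277 B=512/263 D=512/263 E=512/263 F=1024/423 G=0] → run G
t=6: vr[A=1024/1277 B=512/263 D=512/263 E=512/263 F=1024/423 G=1024/423] → run A
t=7: vr[A=2048/1277 B=512/263 D=512/263 E=512/263 F=1024/423 G=1024/423] → run A
t=8: vr[A=3072/1277 B=512/263 D=512/263 E=512/263 F=1024/423 G=1024/423] → run B
t=9: vr[A=3072/1277 B=1024/263 D=512/263 E=512/263 F=1024/423 G=1024/423] → run D
t=10: vr[A=3072/1277 B=1024/263 D=1024/263 E=512/263 F=1024/423 G=1024/423] → run E
t=11: vr[A=3072/1277 B=1024/263 D=1024/263 E=1024/263 F=1024/423 G=1024/423] → run A
t=12: vr[A=4096/1277 B=1024/263 D=1024/263 E=1024/263 F=1024/423 G=1024/423] → run F
t=13: vr[A=4096/1277 B=1024/263 D=1024/263 E=1024/263 F=2048/423 G=1024/423] → run G
t=14: vr[A=4096/1277 B=1024/263 D=1024/263 E=1024/263 F=2048/423] → run A
t=15: vr[A=5120/1277 B=1024/263 D=1024/263 E=1024/263 F=2048/423] → run B
t=16: vr[A=5120/1277 B=1536/263 D=1024/263 E=1024/263 F=2048/423] → run D
t=17: vr[A=5120/1277 B=1536/263 D=1536/263 E=1024/263 F=2048/423] → run E
t=18: vr[A=5120/1277 B=1536/263 D=1536/263 E=1536/263 F=2048/423] → run A
t=19: vr[B=1536/263 D=1536/263 E=1536/263 F=2048/423] → run F
t=20: vr[B=1536/263 D=1536/263 E=1536/263 F=1024/141] → run B
t=21: vr[D=1536/263 E=1536/263 F=1024/141] → run D
t=22: vr[D=2048/263 E=1536/263 F=1024/141] → run E
t=23: vr[D=2048/263 F=1024/141] → run F
t=24: vr[D=2048/263 F=4096/423] → run D
t=25: vr[D=2560/263 F=4096/423] → run F
t=26: vr[D=2560/263 F=5120/423] → run D
t=27: vr[F=5120/423] → run F
t=28: vr[F=2048/141] → run F
t=29: vr[F=7168/423] → run F
t=30: (idle)
t=31: (idle)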